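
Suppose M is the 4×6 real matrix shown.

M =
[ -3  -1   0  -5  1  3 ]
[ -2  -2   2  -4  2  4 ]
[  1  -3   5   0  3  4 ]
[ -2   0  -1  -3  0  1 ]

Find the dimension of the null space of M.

4

Row reduce to echelon form.
R2 ← R2 − (2/3)·R1: [0, -4/3, 2, -2/3, 4/3, 2]
R3 ← R3 + (1/3)·R1: [0, -10/3, 5, -5/3, 10/3, 5]
R4 ← R4 − (2/3)·R1: [0, 2/3, -1, 1/3, -2/3, -1]
R3 ← R3 − (5/2)·R2: [0, 0, 0, 0, 0, 0]
R4 ← R4 + (1/2)·R2: [0, 0, 0, 0, 0, 0]
2 nonzero rows, so rank(M) = 2.
M has 6 columns; by rank–nullity, nullity = 6 − 2 = 4.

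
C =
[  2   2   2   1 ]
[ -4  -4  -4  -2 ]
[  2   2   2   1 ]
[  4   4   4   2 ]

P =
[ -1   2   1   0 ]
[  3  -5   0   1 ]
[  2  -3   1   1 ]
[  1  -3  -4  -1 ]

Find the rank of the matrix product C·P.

1

First compute CP:
[[  9, -15,   0,   3],
 [-18,  30,   0,  -6],
 [  9, -15,   0,   3],
 [ 18, -30,   0,   6]]
Now row reduce the product.
R2 ← R2 + (2)·R1: [0, 0, 0, 0]
R3 ← R3 − R1: [0, 0, 0, 0]
R4 ← R4 − (2)·R1: [0, 0, 0, 0]
1 nonzero row, so rank(CP) = 1.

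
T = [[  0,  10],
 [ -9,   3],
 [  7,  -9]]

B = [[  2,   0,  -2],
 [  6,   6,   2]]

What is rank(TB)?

2

First compute TB:
[[ 60,  60,  20],
 [  0,  18,  24],
 [-40, -54, -32]]
Now row reduce the product.
R3 ← R3 + (2/3)·R1: [0, -14, -56/3]
R3 ← R3 + (7/9)·R2: [0, 0, 0]
2 nonzero rows, so rank(TB) = 2.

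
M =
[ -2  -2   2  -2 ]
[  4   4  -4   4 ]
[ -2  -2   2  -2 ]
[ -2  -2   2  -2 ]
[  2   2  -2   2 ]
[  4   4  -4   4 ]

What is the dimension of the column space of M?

Row reduce to echelon form.
R2 ← R2 + (2)·R1: [0, 0, 0, 0]
R3 ← R3 − R1: [0, 0, 0, 0]
R4 ← R4 − R1: [0, 0, 0, 0]
R5 ← R5 + R1: [0, 0, 0, 0]
R6 ← R6 + (2)·R1: [0, 0, 0, 0]
Echelon form has 1 nonzero row, so rank(M) = 1.
The column space has dimension equal to the rank: 1.

1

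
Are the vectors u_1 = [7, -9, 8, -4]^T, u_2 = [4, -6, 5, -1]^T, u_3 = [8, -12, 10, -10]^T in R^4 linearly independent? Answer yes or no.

yes

Form the matrix with these vectors as rows and row reduce.
R2 ← R2 − (4/7)·R1: [0, -6/7, 3/7, 9/7]
R3 ← R3 − (8/7)·R1: [0, -12/7, 6/7, -38/7]
R3 ← R3 − (2)·R2: [0, 0, 0, -8]
3 nonzero rows, so the 3 vectors span a space of dimension 3.
Since 3 = 3, the vectors are linearly independent.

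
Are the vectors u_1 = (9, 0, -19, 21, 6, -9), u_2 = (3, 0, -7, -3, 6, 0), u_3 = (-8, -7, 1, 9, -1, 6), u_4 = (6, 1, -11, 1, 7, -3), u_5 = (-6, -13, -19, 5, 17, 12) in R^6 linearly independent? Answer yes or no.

no

Form the matrix with these vectors as rows and row reduce.
R2 ← R2 − (1/3)·R1: [0, 0, -2/3, -10, 4, 3]
R3 ← R3 + (8/9)·R1: [0, -7, -143/9, 83/3, 13/3, -2]
R4 ← R4 − (2/3)·R1: [0, 1, 5/3, -13, 3, 3]
R5 ← R5 + (2/3)·R1: [0, -13, -95/3, 19, 21, 6]
Swap R2 ↔ R3
R4 ← R4 + (1/7)·R2: [0, 0, -38/63, -190/21, 76/21, 19/7]
R5 ← R5 − (13/7)·R2: [0, 0, -136/63, -680/21, 272/21, 68/7]
R4 ← R4 − (19/21)·R3: [0, 0, 0, 0, 0, 0]
R5 ← R5 − (68/21)·R3: [0, 0, 0, 0, 0, 0]
3 nonzero rows, so the 5 vectors span a space of dimension 3.
Since 3 < 5, the vectors are linearly dependent.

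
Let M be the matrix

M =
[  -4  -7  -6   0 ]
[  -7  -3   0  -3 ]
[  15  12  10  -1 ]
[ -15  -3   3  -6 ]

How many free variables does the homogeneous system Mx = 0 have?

Row reduce to echelon form.
R2 ← R2 − (7/4)·R1: [0, 37/4, 21/2, -3]
R3 ← R3 + (15/4)·R1: [0, -57/4, -25/2, -1]
R4 ← R4 − (15/4)·R1: [0, 93/4, 51/2, -6]
R3 ← R3 + (57/37)·R2: [0, 0, 136/37, -208/37]
R4 ← R4 − (93/37)·R2: [0, 0, -33/37, 57/37]
R4 ← R4 + (33/136)·R3: [0, 0, 0, 3/17]
4 nonzero rows, so rank(M) = 4.
M has 4 columns; by rank–nullity, nullity = 4 − 4 = 0.

0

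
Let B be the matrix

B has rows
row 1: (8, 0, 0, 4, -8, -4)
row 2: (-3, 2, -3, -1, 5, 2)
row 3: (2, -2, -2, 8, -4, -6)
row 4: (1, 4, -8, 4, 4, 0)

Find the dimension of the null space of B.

2

Row reduce to echelon form.
R2 ← R2 + (3/8)·R1: [0, 2, -3, 1/2, 2, 1/2]
R3 ← R3 − (1/4)·R1: [0, -2, -2, 7, -2, -5]
R4 ← R4 − (1/8)·R1: [0, 4, -8, 7/2, 5, 1/2]
R3 ← R3 + R2: [0, 0, -5, 15/2, 0, -9/2]
R4 ← R4 − (2)·R2: [0, 0, -2, 5/2, 1, -1/2]
R4 ← R4 − (2/5)·R3: [0, 0, 0, -1/2, 1, 13/10]
4 nonzero rows, so rank(B) = 4.
B has 6 columns; by rank–nullity, nullity = 6 − 4 = 2.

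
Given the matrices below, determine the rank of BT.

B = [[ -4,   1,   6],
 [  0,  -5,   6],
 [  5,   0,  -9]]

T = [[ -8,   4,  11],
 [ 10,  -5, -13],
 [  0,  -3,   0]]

2

First compute BT:
[[ 42, -39, -57],
 [-50,   7,  65],
 [-40,  47,  55]]
Now row reduce the product.
R2 ← R2 + (25/21)·R1: [0, -276/7, -20/7]
R3 ← R3 + (20/21)·R1: [0, 69/7, 5/7]
R3 ← R3 + (1/4)·R2: [0, 0, 0]
2 nonzero rows, so rank(BT) = 2.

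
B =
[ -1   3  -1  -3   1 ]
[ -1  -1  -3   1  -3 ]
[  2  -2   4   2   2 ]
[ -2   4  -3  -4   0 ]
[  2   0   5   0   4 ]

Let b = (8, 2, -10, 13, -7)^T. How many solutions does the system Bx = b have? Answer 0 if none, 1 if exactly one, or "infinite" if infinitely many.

infinite

Row reduce the augmented matrix [B | b].
R2 ← R2 − R1: [0, -4, -2, 4, -4, -6]
R3 ← R3 + (2)·R1: [0, 4, 2, -4, 4, 6]
R4 ← R4 − (2)·R1: [0, -2, -1, 2, -2, -3]
R5 ← R5 + (2)·R1: [0, 6, 3, -6, 6, 9]
R3 ← R3 + R2: [0, 0, 0, 0, 0, 0]
R4 ← R4 − (1/2)·R2: [0, 0, 0, 0, 0, 0]
R5 ← R5 + (3/2)·R2: [0, 0, 0, 0, 0, 0]
The echelon form has 2 nonzero rows, and every pivot lies in the first 5 columns, so rank(B) = rank([B|b]) = 2.
The system is consistent.
rank = 2 < 5 unknowns, so there are infinitely many solutions.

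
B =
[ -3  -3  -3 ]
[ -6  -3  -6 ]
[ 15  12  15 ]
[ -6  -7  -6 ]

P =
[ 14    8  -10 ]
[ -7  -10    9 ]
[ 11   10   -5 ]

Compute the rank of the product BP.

First compute BP:
[[-54, -24,  18],
 [-129, -78,  63],
 [291, 150, -117],
 [-101, -38,  27]]
Now row reduce the product.
R2 ← R2 − (43/18)·R1: [0, -62/3, 20]
R3 ← R3 + (97/18)·R1: [0, 62/3, -20]
R4 ← R4 − (101/54)·R1: [0, 62/9, -20/3]
R3 ← R3 + R2: [0, 0, 0]
R4 ← R4 + (1/3)·R2: [0, 0, 0]
2 nonzero rows, so rank(BP) = 2.

2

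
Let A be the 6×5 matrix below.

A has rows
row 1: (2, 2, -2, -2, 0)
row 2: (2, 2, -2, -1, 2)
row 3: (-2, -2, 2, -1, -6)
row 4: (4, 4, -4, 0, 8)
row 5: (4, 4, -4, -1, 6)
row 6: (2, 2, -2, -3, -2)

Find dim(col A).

Row reduce to echelon form.
R2 ← R2 − R1: [0, 0, 0, 1, 2]
R3 ← R3 + R1: [0, 0, 0, -3, -6]
R4 ← R4 − (2)·R1: [0, 0, 0, 4, 8]
R5 ← R5 − (2)·R1: [0, 0, 0, 3, 6]
R6 ← R6 − R1: [0, 0, 0, -1, -2]
R3 ← R3 + (3)·R2: [0, 0, 0, 0, 0]
R4 ← R4 − (4)·R2: [0, 0, 0, 0, 0]
R5 ← R5 − (3)·R2: [0, 0, 0, 0, 0]
R6 ← R6 + R2: [0, 0, 0, 0, 0]
Echelon form has 2 nonzero rows, so rank(A) = 2.
The column space has dimension equal to the rank: 2.

2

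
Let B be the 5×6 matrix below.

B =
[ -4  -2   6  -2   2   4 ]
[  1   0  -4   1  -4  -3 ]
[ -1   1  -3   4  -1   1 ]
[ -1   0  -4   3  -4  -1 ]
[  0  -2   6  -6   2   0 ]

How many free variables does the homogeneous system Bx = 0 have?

3

Row reduce to echelon form.
R2 ← R2 + (1/4)·R1: [0, -1/2, -5/2, 1/2, -7/2, -2]
R3 ← R3 − (1/4)·R1: [0, 3/2, -9/2, 9/2, -3/2, 0]
R4 ← R4 − (1/4)·R1: [0, 1/2, -11/2, 7/2, -9/2, -2]
R3 ← R3 + (3)·R2: [0, 0, -12, 6, -12, -6]
R4 ← R4 + R2: [0, 0, -8, 4, -8, -4]
R5 ← R5 − (4)·R2: [0, 0, 16, -8, 16, 8]
R4 ← R4 − (2/3)·R3: [0, 0, 0, 0, 0, 0]
R5 ← R5 + (4/3)·R3: [0, 0, 0, 0, 0, 0]
3 nonzero rows, so rank(B) = 3.
B has 6 columns; by rank–nullity, nullity = 6 − 3 = 3.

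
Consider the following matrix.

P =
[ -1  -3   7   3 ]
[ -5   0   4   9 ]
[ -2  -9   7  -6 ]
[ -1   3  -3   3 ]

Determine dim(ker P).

Row reduce to echelon form.
R2 ← R2 − (5)·R1: [0, 15, -31, -6]
R3 ← R3 − (2)·R1: [0, -3, -7, -12]
R4 ← R4 − R1: [0, 6, -10, 0]
R3 ← R3 + (1/5)·R2: [0, 0, -66/5, -66/5]
R4 ← R4 − (2/5)·R2: [0, 0, 12/5, 12/5]
R4 ← R4 + (2/11)·R3: [0, 0, 0, 0]
3 nonzero rows, so rank(P) = 3.
P has 4 columns; by rank–nullity, nullity = 4 − 3 = 1.

1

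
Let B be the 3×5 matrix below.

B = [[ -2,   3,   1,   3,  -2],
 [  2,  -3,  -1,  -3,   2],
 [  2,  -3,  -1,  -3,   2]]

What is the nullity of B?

Row reduce to echelon form.
R2 ← R2 + R1: [0, 0, 0, 0, 0]
R3 ← R3 + R1: [0, 0, 0, 0, 0]
1 nonzero row, so rank(B) = 1.
B has 5 columns; by rank–nullity, nullity = 5 − 1 = 4.

4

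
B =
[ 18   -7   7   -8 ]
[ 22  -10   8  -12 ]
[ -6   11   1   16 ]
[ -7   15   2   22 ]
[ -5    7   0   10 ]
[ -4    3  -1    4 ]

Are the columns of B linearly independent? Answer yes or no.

no

Row reduce B to echelon form.
R2 ← R2 − (11/9)·R1: [0, -13/9, -5/9, -20/9]
R3 ← R3 + (1/3)·R1: [0, 26/3, 10/3, 40/3]
R4 ← R4 + (7/18)·R1: [0, 221/18, 85/18, 170/9]
R5 ← R5 + (5/18)·R1: [0, 91/18, 35/18, 70/9]
R6 ← R6 + (2/9)·R1: [0, 13/9, 5/9, 20/9]
R3 ← R3 + (6)·R2: [0, 0, 0, 0]
R4 ← R4 + (17/2)·R2: [0, 0, 0, 0]
R5 ← R5 + (7/2)·R2: [0, 0, 0, 0]
R6 ← R6 + R2: [0, 0, 0, 0]
2 pivots among 4 columns.
Only 2 < 4 pivot columns, so the columns are linearly dependent.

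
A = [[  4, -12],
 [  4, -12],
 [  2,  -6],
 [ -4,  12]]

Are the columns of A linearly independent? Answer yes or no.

Row reduce A to echelon form.
R2 ← R2 − R1: [0, 0]
R3 ← R3 − (1/2)·R1: [0, 0]
R4 ← R4 + R1: [0, 0]
1 pivot among 2 columns.
Only 1 < 2 pivot columns, so the columns are linearly dependent.

no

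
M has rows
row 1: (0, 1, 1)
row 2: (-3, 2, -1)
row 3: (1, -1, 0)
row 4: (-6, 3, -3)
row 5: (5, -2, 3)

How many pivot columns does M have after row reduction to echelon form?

2

Row reduce to echelon form.
Swap R1 ↔ R2
R3 ← R3 + (1/3)·R1: [0, -1/3, -1/3]
R4 ← R4 − (2)·R1: [0, -1, -1]
R5 ← R5 + (5/3)·R1: [0, 4/3, 4/3]
R3 ← R3 + (1/3)·R2: [0, 0, 0]
R4 ← R4 + R2: [0, 0, 0]
R5 ← R5 − (4/3)·R2: [0, 0, 0]
Echelon form has 2 nonzero rows, so rank(M) = 2.
Each nonzero row contributes one pivot column: 2 pivot columns.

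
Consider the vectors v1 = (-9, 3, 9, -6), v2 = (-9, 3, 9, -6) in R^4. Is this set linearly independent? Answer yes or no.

no

Form the matrix with these vectors as rows and row reduce.
R2 ← R2 − R1: [0, 0, 0, 0]
1 nonzero row, so the 2 vectors span a space of dimension 1.
Since 1 < 2, the vectors are linearly dependent.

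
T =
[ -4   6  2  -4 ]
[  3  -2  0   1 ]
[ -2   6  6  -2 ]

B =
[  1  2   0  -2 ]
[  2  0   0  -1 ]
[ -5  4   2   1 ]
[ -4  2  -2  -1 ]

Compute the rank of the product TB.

3

First compute TB:
[[ 14,  -8,  12,   8],
 [ -5,   8,  -2,  -5],
 [-12,  16,  16,   6]]
Now row reduce the product.
R2 ← R2 + (5/14)·R1: [0, 36/7, 16/7, -15/7]
R3 ← R3 + (6/7)·R1: [0, 64/7, 184/7, 90/7]
R3 ← R3 − (16/9)·R2: [0, 0, 200/9, 50/3]
3 nonzero rows, so rank(TB) = 3.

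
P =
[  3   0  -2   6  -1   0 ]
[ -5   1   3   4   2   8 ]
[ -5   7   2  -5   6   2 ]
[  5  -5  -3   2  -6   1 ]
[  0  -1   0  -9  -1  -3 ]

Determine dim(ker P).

Row reduce to echelon form.
R2 ← R2 + (5/3)·R1: [0, 1, -1/3, 14, 1/3, 8]
R3 ← R3 + (5/3)·R1: [0, 7, -4/3, 5, 13/3, 2]
R4 ← R4 − (5/3)·R1: [0, -5, 1/3, -8, -13/3, 1]
R3 ← R3 − (7)·R2: [0, 0, 1, -93, 2, -54]
R4 ← R4 + (5)·R2: [0, 0, -4/3, 62, -8/3, 41]
R5 ← R5 + R2: [0, 0, -1/3, 5, -2/3, 5]
R4 ← R4 + (4/3)·R3: [0, 0, 0, -62, 0, -31]
R5 ← R5 + (1/3)·R3: [0, 0, 0, -26, 0, -13]
R5 ← R5 − (13/31)·R4: [0, 0, 0, 0, 0, 0]
4 nonzero rows, so rank(P) = 4.
P has 6 columns; by rank–nullity, nullity = 6 − 4 = 2.

2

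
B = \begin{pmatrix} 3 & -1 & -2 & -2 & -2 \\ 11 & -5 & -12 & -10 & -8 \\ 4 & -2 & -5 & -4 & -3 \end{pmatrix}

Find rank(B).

Row reduce to echelon form.
R2 ← R2 − (11/3)·R1: [0, -4/3, -14/3, -8/3, -2/3]
R3 ← R3 − (4/3)·R1: [0, -2/3, -7/3, -4/3, -1/3]
R3 ← R3 − (1/2)·R2: [0, 0, 0, 0, 0]
Echelon form has 2 nonzero rows, so rank(B) = 2.

2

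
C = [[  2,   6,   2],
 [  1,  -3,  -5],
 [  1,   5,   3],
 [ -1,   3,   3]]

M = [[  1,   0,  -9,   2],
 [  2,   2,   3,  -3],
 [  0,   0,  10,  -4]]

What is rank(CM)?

First compute CM:
[[ 14,  12,  20, -22],
 [ -5,  -6, -68,  31],
 [ 11,  10,  36, -25],
 [  5,   6,  48, -23]]
Now row reduce the product.
R2 ← R2 + (5/14)·R1: [0, -12/7, -426/7, 162/7]
R3 ← R3 − (11/14)·R1: [0, 4/7, 142/7, -54/7]
R4 ← R4 − (5/14)·R1: [0, 12/7, 286/7, -106/7]
R3 ← R3 + (1/3)·R2: [0, 0, 0, 0]
R4 ← R4 + R2: [0, 0, -20, 8]
Swap R3 ↔ R4
3 nonzero rows, so rank(CM) = 3.

3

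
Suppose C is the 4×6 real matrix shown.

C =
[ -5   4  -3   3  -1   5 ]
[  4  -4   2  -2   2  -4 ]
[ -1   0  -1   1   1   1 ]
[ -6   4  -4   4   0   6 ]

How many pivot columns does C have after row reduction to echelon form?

Row reduce to echelon form.
R2 ← R2 + (4/5)·R1: [0, -4/5, -2/5, 2/5, 6/5, 0]
R3 ← R3 − (1/5)·R1: [0, -4/5, -2/5, 2/5, 6/5, 0]
R4 ← R4 − (6/5)·R1: [0, -4/5, -2/5, 2/5, 6/5, 0]
R3 ← R3 − R2: [0, 0, 0, 0, 0, 0]
R4 ← R4 − R2: [0, 0, 0, 0, 0, 0]
Echelon form has 2 nonzero rows, so rank(C) = 2.
Each nonzero row contributes one pivot column: 2 pivot columns.

2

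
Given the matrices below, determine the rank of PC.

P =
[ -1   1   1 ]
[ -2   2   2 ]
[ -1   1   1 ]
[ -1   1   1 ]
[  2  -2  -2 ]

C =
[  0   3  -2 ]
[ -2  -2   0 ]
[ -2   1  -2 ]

First compute PC:
[[ -4,  -4,   0],
 [ -8,  -8,   0],
 [ -4,  -4,   0],
 [ -4,  -4,   0],
 [  8,   8,   0]]
Now row reduce the product.
R2 ← R2 − (2)·R1: [0, 0, 0]
R3 ← R3 − R1: [0, 0, 0]
R4 ← R4 − R1: [0, 0, 0]
R5 ← R5 + (2)·R1: [0, 0, 0]
1 nonzero row, so rank(PC) = 1.

1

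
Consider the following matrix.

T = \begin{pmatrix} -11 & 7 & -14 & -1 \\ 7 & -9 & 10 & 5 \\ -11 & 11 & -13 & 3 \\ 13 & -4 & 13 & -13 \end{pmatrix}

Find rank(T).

Row reduce to echelon form.
R2 ← R2 + (7/11)·R1: [0, -50/11, 12/11, 48/11]
R3 ← R3 − R1: [0, 4, 1, 4]
R4 ← R4 + (13/11)·R1: [0, 47/11, -39/11, -156/11]
R3 ← R3 + (22/25)·R2: [0, 0, 49/25, 196/25]
R4 ← R4 + (47/50)·R2: [0, 0, -63/25, -252/25]
R4 ← R4 + (9/7)·R3: [0, 0, 0, 0]
Echelon form has 3 nonzero rows, so rank(T) = 3.

3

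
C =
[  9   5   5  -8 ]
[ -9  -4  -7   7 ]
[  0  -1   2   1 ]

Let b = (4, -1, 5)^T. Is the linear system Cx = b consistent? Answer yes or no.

no

Row reduce the augmented matrix [C | b].
R2 ← R2 + R1: [0, 1, -2, -1, 3]
R3 ← R3 + R2: [0, 0, 0, 0, 8]
The echelon form has 3 nonzero rows; the last pivot sits in the augmented column, so rank(C) = 2 but rank([C|b]) = 3.
Since the ranks differ, the system is inconsistent.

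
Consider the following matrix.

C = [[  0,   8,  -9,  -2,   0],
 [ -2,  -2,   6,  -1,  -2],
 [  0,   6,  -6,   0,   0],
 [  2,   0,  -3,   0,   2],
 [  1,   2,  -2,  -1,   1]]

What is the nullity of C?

Row reduce to echelon form.
Swap R1 ↔ R2
R4 ← R4 + R1: [0, -2, 3, -1, 0]
R5 ← R5 + (1/2)·R1: [0, 1, 1, -3/2, 0]
R3 ← R3 − (3/4)·R2: [0, 0, 3/4, 3/2, 0]
R4 ← R4 + (1/4)·R2: [0, 0, 3/4, -3/2, 0]
R5 ← R5 − (1/8)·R2: [0, 0, 17/8, -5/4, 0]
R4 ← R4 − R3: [0, 0, 0, -3, 0]
R5 ← R5 − (17/6)·R3: [0, 0, 0, -11/2, 0]
R5 ← R5 − (11/6)·R4: [0, 0, 0, 0, 0]
4 nonzero rows, so rank(C) = 4.
C has 5 columns; by rank–nullity, nullity = 5 − 4 = 1.

1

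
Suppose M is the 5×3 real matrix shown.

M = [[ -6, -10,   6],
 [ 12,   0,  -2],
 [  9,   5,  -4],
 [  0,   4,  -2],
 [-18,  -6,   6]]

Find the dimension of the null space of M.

Row reduce to echelon form.
R2 ← R2 + (2)·R1: [0, -20, 10]
R3 ← R3 + (3/2)·R1: [0, -10, 5]
R5 ← R5 − (3)·R1: [0, 24, -12]
R3 ← R3 − (1/2)·R2: [0, 0, 0]
R4 ← R4 + (1/5)·R2: [0, 0, 0]
R5 ← R5 + (6/5)·R2: [0, 0, 0]
2 nonzero rows, so rank(M) = 2.
M has 3 columns; by rank–nullity, nullity = 3 − 2 = 1.

1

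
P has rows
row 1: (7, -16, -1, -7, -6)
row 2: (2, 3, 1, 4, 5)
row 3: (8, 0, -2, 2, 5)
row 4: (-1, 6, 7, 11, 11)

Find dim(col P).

Row reduce to echelon form.
R2 ← R2 − (2/7)·R1: [0, 53/7, 9/7, 6, 47/7]
R3 ← R3 − (8/7)·R1: [0, 128/7, -6/7, 10, 83/7]
R4 ← R4 + (1/7)·R1: [0, 26/7, 48/7, 10, 71/7]
R3 ← R3 − (128/53)·R2: [0, 0, -210/53, -238/53, -231/53]
R4 ← R4 − (26/53)·R2: [0, 0, 330/53, 374/53, 363/53]
R4 ← R4 + (11/7)·R3: [0, 0, 0, 0, 0]
Echelon form has 3 nonzero rows, so rank(P) = 3.
The column space has dimension equal to the rank: 3.

3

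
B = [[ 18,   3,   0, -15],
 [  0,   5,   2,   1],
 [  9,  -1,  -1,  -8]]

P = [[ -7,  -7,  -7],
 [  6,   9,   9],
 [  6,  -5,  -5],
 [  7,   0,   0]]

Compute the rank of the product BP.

2

First compute BP:
[[-213, -99, -99],
 [ 49,  35,  35],
 [-131, -67, -67]]
Now row reduce the product.
R2 ← R2 + (49/213)·R1: [0, 868/71, 868/71]
R3 ← R3 − (131/213)·R1: [0, -434/71, -434/71]
R3 ← R3 + (1/2)·R2: [0, 0, 0]
2 nonzero rows, so rank(BP) = 2.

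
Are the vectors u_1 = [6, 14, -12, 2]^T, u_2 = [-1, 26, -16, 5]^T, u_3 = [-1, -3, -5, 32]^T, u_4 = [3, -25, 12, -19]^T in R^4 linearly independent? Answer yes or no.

Form the matrix with these vectors as rows and row reduce.
R2 ← R2 + (1/6)·R1: [0, 85/3, -18, 16/3]
R3 ← R3 + (1/6)·R1: [0, -2/3, -7, 97/3]
R4 ← R4 − (1/2)·R1: [0, -32, 18, -20]
R3 ← R3 + (2/85)·R2: [0, 0, -631/85, 2759/85]
R4 ← R4 + (96/85)·R2: [0, 0, -198/85, -1188/85]
R4 ← R4 − (198/631)·R3: [0, 0, 0, -15246/631]
4 nonzero rows, so the 4 vectors span a space of dimension 4.
Since 4 = 4, the vectors are linearly independent.

yes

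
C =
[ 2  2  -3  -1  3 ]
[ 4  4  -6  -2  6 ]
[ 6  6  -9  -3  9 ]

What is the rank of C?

1

Row reduce to echelon form.
R2 ← R2 − (2)·R1: [0, 0, 0, 0, 0]
R3 ← R3 − (3)·R1: [0, 0, 0, 0, 0]
Echelon form has 1 nonzero row, so rank(C) = 1.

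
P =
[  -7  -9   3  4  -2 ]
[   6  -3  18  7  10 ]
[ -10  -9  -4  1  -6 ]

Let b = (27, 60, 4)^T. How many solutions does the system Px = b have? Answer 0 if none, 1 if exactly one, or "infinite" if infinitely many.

infinite

Row reduce the augmented matrix [P | b].
R2 ← R2 + (6/7)·R1: [0, -75/7, 144/7, 73/7, 58/7, 582/7]
R3 ← R3 − (10/7)·R1: [0, 27/7, -58/7, -33/7, -22/7, -242/7]
R3 ← R3 + (9/25)·R2: [0, 0, -22/25, -24/25, -4/25, -116/25]
The echelon form has 3 nonzero rows, and every pivot lies in the first 5 columns, so rank(P) = rank([P|b]) = 3.
The system is consistent.
rank = 3 < 5 unknowns, so there are infinitely many solutions.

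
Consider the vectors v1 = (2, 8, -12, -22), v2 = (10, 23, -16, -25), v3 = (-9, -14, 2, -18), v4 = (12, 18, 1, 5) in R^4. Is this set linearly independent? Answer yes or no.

Form the matrix with these vectors as rows and row reduce.
R2 ← R2 − (5)·R1: [0, -17, 44, 85]
R3 ← R3 + (9/2)·R1: [0, 22, -52, -117]
R4 ← R4 − (6)·R1: [0, -30, 73, 137]
R3 ← R3 + (22/17)·R2: [0, 0, 84/17, -7]
R4 ← R4 − (30/17)·R2: [0, 0, -79/17, -13]
R4 ← R4 + (79/84)·R3: [0, 0, 0, -235/12]
4 nonzero rows, so the 4 vectors span a space of dimension 4.
Since 4 = 4, the vectors are linearly independent.

yes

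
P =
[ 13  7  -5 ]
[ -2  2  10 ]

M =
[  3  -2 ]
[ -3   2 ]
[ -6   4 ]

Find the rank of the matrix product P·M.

First compute PM:
[[ 48, -32],
 [-72,  48]]
Now row reduce the product.
R2 ← R2 + (3/2)·R1: [0, 0]
1 nonzero row, so rank(PM) = 1.

1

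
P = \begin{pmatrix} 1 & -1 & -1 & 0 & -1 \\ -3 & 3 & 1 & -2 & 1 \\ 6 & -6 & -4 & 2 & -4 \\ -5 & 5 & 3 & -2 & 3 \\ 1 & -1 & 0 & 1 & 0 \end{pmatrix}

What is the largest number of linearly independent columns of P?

2

Row reduce to echelon form.
R2 ← R2 + (3)·R1: [0, 0, -2, -2, -2]
R3 ← R3 − (6)·R1: [0, 0, 2, 2, 2]
R4 ← R4 + (5)·R1: [0, 0, -2, -2, -2]
R5 ← R5 − R1: [0, 0, 1, 1, 1]
R3 ← R3 + R2: [0, 0, 0, 0, 0]
R4 ← R4 − R2: [0, 0, 0, 0, 0]
R5 ← R5 + (1/2)·R2: [0, 0, 0, 0, 0]
Echelon form has 2 nonzero rows, so rank(P) = 2.
The rank gives the maximum number of linearly independent columns: 2.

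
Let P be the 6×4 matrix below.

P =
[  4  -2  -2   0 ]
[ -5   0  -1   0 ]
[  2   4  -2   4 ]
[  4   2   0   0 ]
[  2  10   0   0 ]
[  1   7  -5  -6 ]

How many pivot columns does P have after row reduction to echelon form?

Row reduce to echelon form.
R2 ← R2 + (5/4)·R1: [0, -5/2, -7/2, 0]
R3 ← R3 − (1/2)·R1: [0, 5, -1, 4]
R4 ← R4 − R1: [0, 4, 2, 0]
R5 ← R5 − (1/2)·R1: [0, 11, 1, 0]
R6 ← R6 − (1/4)·R1: [0, 15/2, -9/2, -6]
R3 ← R3 + (2)·R2: [0, 0, -8, 4]
R4 ← R4 + (8/5)·R2: [0, 0, -18/5, 0]
R5 ← R5 + (22/5)·R2: [0, 0, -72/5, 0]
R6 ← R6 + (3)·R2: [0, 0, -15, -6]
R4 ← R4 − (9/20)·R3: [0, 0, 0, -9/5]
R5 ← R5 − (9/5)·R3: [0, 0, 0, -36/5]
R6 ← R6 − (15/8)·R3: [0, 0, 0, -27/2]
R5 ← R5 − (4)·R4: [0, 0, 0, 0]
R6 ← R6 − (15/2)·R4: [0, 0, 0, 0]
Echelon form has 4 nonzero rows, so rank(P) = 4.
Each nonzero row contributes one pivot column: 4 pivot columns.

4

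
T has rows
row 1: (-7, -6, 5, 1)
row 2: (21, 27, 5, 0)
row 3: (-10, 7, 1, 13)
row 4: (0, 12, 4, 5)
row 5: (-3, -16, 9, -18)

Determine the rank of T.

4

Row reduce to echelon form.
R2 ← R2 + (3)·R1: [0, 9, 20, 3]
R3 ← R3 − (10/7)·R1: [0, 109/7, -43/7, 81/7]
R5 ← R5 − (3/7)·R1: [0, -94/7, 48/7, -129/7]
R3 ← R3 − (109/63)·R2: [0, 0, -2567/63, 134/21]
R4 ← R4 − (4/3)·R2: [0, 0, -68/3, 1]
R5 ← R5 + (94/63)·R2: [0, 0, 2312/63, -293/21]
R4 ← R4 − (84/151)·R3: [0, 0, 0, -385/151]
R5 ← R5 + (136/151)·R3: [0, 0, 0, -1239/151]
R5 ← R5 − (177/55)·R4: [0, 0, 0, 0]
Echelon form has 4 nonzero rows, so rank(T) = 4.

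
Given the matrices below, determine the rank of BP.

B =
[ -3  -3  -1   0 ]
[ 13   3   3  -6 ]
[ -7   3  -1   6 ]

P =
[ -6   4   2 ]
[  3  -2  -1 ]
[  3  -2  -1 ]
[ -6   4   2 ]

1

First compute BP:
[[  6,  -4,  -2],
 [-24,  16,   8],
 [ 12,  -8,  -4]]
Now row reduce the product.
R2 ← R2 + (4)·R1: [0, 0, 0]
R3 ← R3 − (2)·R1: [0, 0, 0]
1 nonzero row, so rank(BP) = 1.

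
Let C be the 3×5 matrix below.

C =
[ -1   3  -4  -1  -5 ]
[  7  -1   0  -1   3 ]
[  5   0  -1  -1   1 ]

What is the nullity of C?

Row reduce to echelon form.
R2 ← R2 + (7)·R1: [0, 20, -28, -8, -32]
R3 ← R3 + (5)·R1: [0, 15, -21, -6, -24]
R3 ← R3 − (3/4)·R2: [0, 0, 0, 0, 0]
2 nonzero rows, so rank(C) = 2.
C has 5 columns; by rank–nullity, nullity = 5 − 2 = 3.

3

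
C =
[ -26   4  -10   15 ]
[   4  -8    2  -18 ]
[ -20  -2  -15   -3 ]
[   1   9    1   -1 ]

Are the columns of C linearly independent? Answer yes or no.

yes

Row reduce C to echelon form.
R2 ← R2 + (2/13)·R1: [0, -96/13, 6/13, -204/13]
R3 ← R3 − (10/13)·R1: [0, -66/13, -95/13, -189/13]
R4 ← R4 + (1/26)·R1: [0, 119/13, 8/13, -11/26]
R3 ← R3 − (11/16)·R2: [0, 0, -61/8, -15/4]
R4 ← R4 + (119/96)·R2: [0, 0, 19/16, -159/8]
R4 ← R4 + (19/122)·R3: [0, 0, 0, -1248/61]
4 pivots among 4 columns.
Every column is a pivot column, so the columns are linearly independent.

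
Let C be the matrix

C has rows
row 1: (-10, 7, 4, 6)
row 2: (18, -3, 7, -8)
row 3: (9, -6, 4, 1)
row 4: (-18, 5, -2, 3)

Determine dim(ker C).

0

Row reduce to echelon form.
R2 ← R2 + (9/5)·R1: [0, 48/5, 71/5, 14/5]
R3 ← R3 + (9/10)·R1: [0, 3/10, 38/5, 32/5]
R4 ← R4 − (9/5)·R1: [0, -38/5, -46/5, -39/5]
R3 ← R3 − (1/32)·R2: [0, 0, 229/32, 101/16]
R4 ← R4 + (19/24)·R2: [0, 0, 49/24, -67/12]
R4 ← R4 − (196/687)·R3: [0, 0, 0, -1691/229]
4 nonzero rows, so rank(C) = 4.
C has 4 columns; by rank–nullity, nullity = 4 − 4 = 0.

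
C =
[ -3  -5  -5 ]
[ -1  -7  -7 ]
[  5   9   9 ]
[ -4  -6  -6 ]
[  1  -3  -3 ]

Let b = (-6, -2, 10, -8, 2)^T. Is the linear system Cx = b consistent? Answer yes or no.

Row reduce the augmented matrix [C | b].
R2 ← R2 − (1/3)·R1: [0, -16/3, -16/3, 0]
R3 ← R3 + (5/3)·R1: [0, 2/3, 2/3, 0]
R4 ← R4 − (4/3)·R1: [0, 2/3, 2/3, 0]
R5 ← R5 + (1/3)·R1: [0, -14/3, -14/3, 0]
R3 ← R3 + (1/8)·R2: [0, 0, 0, 0]
R4 ← R4 + (1/8)·R2: [0, 0, 0, 0]
R5 ← R5 − (7/8)·R2: [0, 0, 0, 0]
The echelon form has 2 nonzero rows, and every pivot lies in the first 3 columns, so rank(C) = rank([C|b]) = 2.
The system is consistent.

yes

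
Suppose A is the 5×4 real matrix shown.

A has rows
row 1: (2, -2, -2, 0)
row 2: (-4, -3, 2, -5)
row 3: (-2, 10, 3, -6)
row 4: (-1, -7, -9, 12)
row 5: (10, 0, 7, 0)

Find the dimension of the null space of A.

0

Row reduce to echelon form.
R2 ← R2 + (2)·R1: [0, -7, -2, -5]
R3 ← R3 + R1: [0, 8, 1, -6]
R4 ← R4 + (1/2)·R1: [0, -8, -10, 12]
R5 ← R5 − (5)·R1: [0, 10, 17, 0]
R3 ← R3 + (8/7)·R2: [0, 0, -9/7, -82/7]
R4 ← R4 − (8/7)·R2: [0, 0, -54/7, 124/7]
R5 ← R5 + (10/7)·R2: [0, 0, 99/7, -50/7]
R4 ← R4 − (6)·R3: [0, 0, 0, 88]
R5 ← R5 + (11)·R3: [0, 0, 0, -136]
R5 ← R5 + (17/11)·R4: [0, 0, 0, 0]
4 nonzero rows, so rank(A) = 4.
A has 4 columns; by rank–nullity, nullity = 4 − 4 = 0.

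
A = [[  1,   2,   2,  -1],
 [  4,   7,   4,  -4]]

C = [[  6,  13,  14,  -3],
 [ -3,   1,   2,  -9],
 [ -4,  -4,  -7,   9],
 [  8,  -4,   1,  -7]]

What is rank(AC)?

First compute AC:
[[-16,  11,   3,   4],
 [-45,  59,  38, -11]]
Now row reduce the product.
R2 ← R2 − (45/16)·R1: [0, 449/16, 473/16, -89/4]
2 nonzero rows, so rank(AC) = 2.

2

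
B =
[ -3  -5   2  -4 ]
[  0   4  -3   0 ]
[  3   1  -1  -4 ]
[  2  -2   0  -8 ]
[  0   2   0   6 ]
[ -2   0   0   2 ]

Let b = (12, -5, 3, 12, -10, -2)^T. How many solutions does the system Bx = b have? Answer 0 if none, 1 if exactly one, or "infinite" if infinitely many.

infinite

Row reduce the augmented matrix [B | b].
R3 ← R3 + R1: [0, -4, 1, -8, 15]
R4 ← R4 + (2/3)·R1: [0, -16/3, 4/3, -32/3, 20]
R6 ← R6 − (2/3)·R1: [0, 10/3, -4/3, 14/3, -10]
R3 ← R3 + R2: [0, 0, -2, -8, 10]
R4 ← R4 + (4/3)·R2: [0, 0, -8/3, -32/3, 40/3]
R5 ← R5 − (1/2)·R2: [0, 0, 3/2, 6, -15/2]
R6 ← R6 − (5/6)·R2: [0, 0, 7/6, 14/3, -35/6]
R4 ← R4 − (4/3)·R3: [0, 0, 0, 0, 0]
R5 ← R5 + (3/4)·R3: [0, 0, 0, 0, 0]
R6 ← R6 + (7/12)·R3: [0, 0, 0, 0, 0]
The echelon form has 3 nonzero rows, and every pivot lies in the first 4 columns, so rank(B) = rank([B|b]) = 3.
The system is consistent.
rank = 3 < 4 unknowns, so there are infinitely many solutions.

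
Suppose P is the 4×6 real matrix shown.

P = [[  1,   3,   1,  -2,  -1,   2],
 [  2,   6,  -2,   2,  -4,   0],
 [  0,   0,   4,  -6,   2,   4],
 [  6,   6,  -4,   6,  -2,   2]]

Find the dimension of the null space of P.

3

Row reduce to echelon form.
R2 ← R2 − (2)·R1: [0, 0, -4, 6, -2, -4]
R4 ← R4 − (6)·R1: [0, -12, -10, 18, 4, -10]
Swap R2 ↔ R4
R4 ← R4 + R3: [0, 0, 0, 0, 0, 0]
3 nonzero rows, so rank(P) = 3.
P has 6 columns; by rank–nullity, nullity = 6 − 3 = 3.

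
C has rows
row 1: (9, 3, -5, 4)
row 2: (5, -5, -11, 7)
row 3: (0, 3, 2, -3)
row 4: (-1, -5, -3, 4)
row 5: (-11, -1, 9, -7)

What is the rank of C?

Row reduce to echelon form.
R2 ← R2 − (5/9)·R1: [0, -20/3, -74/9, 43/9]
R4 ← R4 + (1/9)·R1: [0, -14/3, -32/9, 40/9]
R5 ← R5 + (11/9)·R1: [0, 8/3, 26/9, -19/9]
R3 ← R3 + (9/20)·R2: [0, 0, -17/10, -17/20]
R4 ← R4 − (7/10)·R2: [0, 0, 11/5, 11/10]
R5 ← R5 + (2/5)·R2: [0, 0, -2/5, -1/5]
R4 ← R4 + (22/17)·R3: [0, 0, 0, 0]
R5 ← R5 − (4/17)·R3: [0, 0, 0, 0]
Echelon form has 3 nonzero rows, so rank(C) = 3.

3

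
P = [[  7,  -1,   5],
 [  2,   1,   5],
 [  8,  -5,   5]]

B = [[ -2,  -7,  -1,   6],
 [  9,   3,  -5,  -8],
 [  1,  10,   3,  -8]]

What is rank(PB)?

First compute PB:
[[-18,  -2,  13,  10],
 [ 10,  39,   8, -36],
 [-56, -21,  32,  48]]
Now row reduce the product.
R2 ← R2 + (5/9)·R1: [0, 341/9, 137/9, -274/9]
R3 ← R3 − (28/9)·R1: [0, -133/9, -76/9, 152/9]
R3 ← R3 + (133/341)·R2: [0, 0, -855/341, 1710/341]
3 nonzero rows, so rank(PB) = 3.

3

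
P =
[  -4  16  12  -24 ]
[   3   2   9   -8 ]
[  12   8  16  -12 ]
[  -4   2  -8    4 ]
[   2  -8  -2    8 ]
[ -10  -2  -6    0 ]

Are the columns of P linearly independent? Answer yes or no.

Row reduce P to echelon form.
R2 ← R2 + (3/4)·R1: [0, 14, 18, -26]
R3 ← R3 + (3)·R1: [0, 56, 52, -84]
R4 ← R4 − R1: [0, -14, -20, 28]
R5 ← R5 + (1/2)·R1: [0, 0, 4, -4]
R6 ← R6 − (5/2)·R1: [0, -42, -36, 60]
R3 ← R3 − (4)·R2: [0, 0, -20, 20]
R4 ← R4 + R2: [0, 0, -2, 2]
R6 ← R6 + (3)·R2: [0, 0, 18, -18]
R4 ← R4 − (1/10)·R3: [0, 0, 0, 0]
R5 ← R5 + (1/5)·R3: [0, 0, 0, 0]
R6 ← R6 + (9/10)·R3: [0, 0, 0, 0]
3 pivots among 4 columns.
Only 3 < 4 pivot columns, so the columns are linearly dependent.

no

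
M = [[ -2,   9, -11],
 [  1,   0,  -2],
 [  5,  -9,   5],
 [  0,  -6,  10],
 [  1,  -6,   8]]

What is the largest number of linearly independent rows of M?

Row reduce to echelon form.
R2 ← R2 + (1/2)·R1: [0, 9/2, -15/2]
R3 ← R3 + (5/2)·R1: [0, 27/2, -45/2]
R5 ← R5 + (1/2)·R1: [0, -3/2, 5/2]
R3 ← R3 − (3)·R2: [0, 0, 0]
R4 ← R4 + (4/3)·R2: [0, 0, 0]
R5 ← R5 + (1/3)·R2: [0, 0, 0]
Echelon form has 2 nonzero rows, so rank(M) = 2.
The rank gives the maximum number of linearly independent rows: 2.

2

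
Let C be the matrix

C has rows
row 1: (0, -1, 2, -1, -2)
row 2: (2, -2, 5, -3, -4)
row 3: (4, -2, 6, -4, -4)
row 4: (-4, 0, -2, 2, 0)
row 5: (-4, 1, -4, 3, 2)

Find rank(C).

Row reduce to echelon form.
Swap R1 ↔ R2
R3 ← R3 − (2)·R1: [0, 2, -4, 2, 4]
R4 ← R4 + (2)·R1: [0, -4, 8, -4, -8]
R5 ← R5 + (2)·R1: [0, -3, 6, -3, -6]
R3 ← R3 + (2)·R2: [0, 0, 0, 0, 0]
R4 ← R4 − (4)·R2: [0, 0, 0, 0, 0]
R5 ← R5 − (3)·R2: [0, 0, 0, 0, 0]
Echelon form has 2 nonzero rows, so rank(C) = 2.

2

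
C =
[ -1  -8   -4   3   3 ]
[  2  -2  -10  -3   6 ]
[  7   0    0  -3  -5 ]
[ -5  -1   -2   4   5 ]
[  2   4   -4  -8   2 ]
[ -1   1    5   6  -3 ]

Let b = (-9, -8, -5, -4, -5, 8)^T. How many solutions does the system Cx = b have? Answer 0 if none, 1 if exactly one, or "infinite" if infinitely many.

0

Row reduce the augmented matrix [C | b].
R2 ← R2 + (2)·R1: [0, -18, -18, 3, 12, -26]
R3 ← R3 + (7)·R1: [0, -56, -28, 18, 16, -68]
R4 ← R4 − (5)·R1: [0, 39, 18, -11, -10, 41]
R5 ← R5 + (2)·R1: [0, -12, -12, -2, 8, -23]
R6 ← R6 − R1: [0, 9, 9, 3, -6, 17]
R3 ← R3 − (28/9)·R2: [0, 0, 28, 26/3, -64/3, 116/9]
R4 ← R4 + (13/6)·R2: [0, 0, -21, -9/2, 16, -46/3]
R5 ← R5 − (2/3)·R2: [0, 0, 0, -4, 0, -17/3]
R6 ← R6 + (1/2)·R2: [0, 0, 0, 9/2, 0, 4]
R4 ← R4 + (3/4)·R3: [0, 0, 0, 2, 0, -17/3]
R5 ← R5 + (2)·R4: [0, 0, 0, 0, 0, -17]
R6 ← R6 − (9/4)·R4: [0, 0, 0, 0, 0, 67/4]
R6 ← R6 + (67/68)·R5: [0, 0, 0, 0, 0, 0]
The echelon form has 5 nonzero rows; the last pivot sits in the augmented column, so rank(C) = 4 but rank([C|b]) = 5.
Since the ranks differ, the system is inconsistent.
It has no solutions.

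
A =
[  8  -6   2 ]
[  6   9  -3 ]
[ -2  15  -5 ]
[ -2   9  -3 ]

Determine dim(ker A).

1

Row reduce to echelon form.
R2 ← R2 − (3/4)·R1: [0, 27/2, -9/2]
R3 ← R3 + (1/4)·R1: [0, 27/2, -9/2]
R4 ← R4 + (1/4)·R1: [0, 15/2, -5/2]
R3 ← R3 − R2: [0, 0, 0]
R4 ← R4 − (5/9)·R2: [0, 0, 0]
2 nonzero rows, so rank(A) = 2.
A has 3 columns; by rank–nullity, nullity = 3 − 2 = 1.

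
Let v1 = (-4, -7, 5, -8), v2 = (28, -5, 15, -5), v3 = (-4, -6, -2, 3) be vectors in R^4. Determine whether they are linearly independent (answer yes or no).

Form the matrix with these vectors as rows and row reduce.
R2 ← R2 + (7)·R1: [0, -54, 50, -61]
R3 ← R3 − R1: [0, 1, -7, 11]
R3 ← R3 + (1/54)·R2: [0, 0, -164/27, 533/54]
3 nonzero rows, so the 3 vectors span a space of dimension 3.
Since 3 = 3, the vectors are linearly independent.

yes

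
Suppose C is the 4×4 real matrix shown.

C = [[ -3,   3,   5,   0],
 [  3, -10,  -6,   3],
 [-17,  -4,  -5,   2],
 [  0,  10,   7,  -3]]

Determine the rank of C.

Row reduce to echelon form.
R2 ← R2 + R1: [0, -7, -1, 3]
R3 ← R3 − (17/3)·R1: [0, -21, -100/3, 2]
R3 ← R3 − (3)·R2: [0, 0, -91/3, -7]
R4 ← R4 + (10/7)·R2: [0, 0, 39/7, 9/7]
R4 ← R4 + (9/49)·R3: [0, 0, 0, 0]
Echelon form has 3 nonzero rows, so rank(C) = 3.

3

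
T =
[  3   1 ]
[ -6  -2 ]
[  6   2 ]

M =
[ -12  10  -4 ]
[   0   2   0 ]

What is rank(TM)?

1

First compute TM:
[[-36,  32, -12],
 [ 72, -64,  24],
 [-72,  64, -24]]
Now row reduce the product.
R2 ← R2 + (2)·R1: [0, 0, 0]
R3 ← R3 − (2)·R1: [0, 0, 0]
1 nonzero row, so rank(TM) = 1.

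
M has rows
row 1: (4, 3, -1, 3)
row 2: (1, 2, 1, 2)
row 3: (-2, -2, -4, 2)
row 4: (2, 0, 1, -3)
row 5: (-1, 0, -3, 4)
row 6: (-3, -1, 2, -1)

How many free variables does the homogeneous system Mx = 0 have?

Row reduce to echelon form.
R2 ← R2 − (1/4)·R1: [0, 5/4, 5/4, 5/4]
R3 ← R3 + (1/2)·R1: [0, -1/2, -9/2, 7/2]
R4 ← R4 − (1/2)·R1: [0, -3/2, 3/2, -9/2]
R5 ← R5 + (1/4)·R1: [0, 3/4, -13/4, 19/4]
R6 ← R6 + (3/4)·R1: [0, 5/4, 5/4, 5/4]
R3 ← R3 + (2/5)·R2: [0, 0, -4, 4]
R4 ← R4 + (6/5)·R2: [0, 0, 3, -3]
R5 ← R5 − (3/5)·R2: [0, 0, -4, 4]
R6 ← R6 − R2: [0, 0, 0, 0]
R4 ← R4 + (3/4)·R3: [0, 0, 0, 0]
R5 ← R5 − R3: [0, 0, 0, 0]
3 nonzero rows, so rank(M) = 3.
M has 4 columns; by rank–nullity, nullity = 4 − 3 = 1.

1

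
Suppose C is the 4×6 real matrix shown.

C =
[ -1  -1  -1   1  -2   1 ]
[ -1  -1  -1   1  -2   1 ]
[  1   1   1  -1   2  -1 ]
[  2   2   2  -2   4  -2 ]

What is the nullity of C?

5

Row reduce to echelon form.
R2 ← R2 − R1: [0, 0, 0, 0, 0, 0]
R3 ← R3 + R1: [0, 0, 0, 0, 0, 0]
R4 ← R4 + (2)·R1: [0, 0, 0, 0, 0, 0]
1 nonzero row, so rank(C) = 1.
C has 6 columns; by rank–nullity, nullity = 6 − 1 = 5.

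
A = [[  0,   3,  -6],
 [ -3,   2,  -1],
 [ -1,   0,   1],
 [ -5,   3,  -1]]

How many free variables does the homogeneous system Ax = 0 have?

Row reduce to echelon form.
Swap R1 ↔ R2
R3 ← R3 − (1/3)·R1: [0, -2/3, 4/3]
R4 ← R4 − (5/3)·R1: [0, -1/3, 2/3]
R3 ← R3 + (2/9)·R2: [0, 0, 0]
R4 ← R4 + (1/9)·R2: [0, 0, 0]
2 nonzero rows, so rank(A) = 2.
A has 3 columns; by rank–nullity, nullity = 3 − 2 = 1.

1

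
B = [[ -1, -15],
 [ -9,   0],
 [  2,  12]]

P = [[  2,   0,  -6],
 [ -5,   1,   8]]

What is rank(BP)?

2

First compute BP:
[[ 73, -15, -114],
 [-18,   0,  54],
 [-56,  12,  84]]
Now row reduce the product.
R2 ← R2 + (18/73)·R1: [0, -270/73, 1890/73]
R3 ← R3 + (56/73)·R1: [0, 36/73, -252/73]
R3 ← R3 + (2/15)·R2: [0, 0, 0]
2 nonzero rows, so rank(BP) = 2.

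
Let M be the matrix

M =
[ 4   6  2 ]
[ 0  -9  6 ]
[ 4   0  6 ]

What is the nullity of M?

1

Row reduce to echelon form.
R3 ← R3 − R1: [0, -6, 4]
R3 ← R3 − (2/3)·R2: [0, 0, 0]
2 nonzero rows, so rank(M) = 2.
M has 3 columns; by rank–nullity, nullity = 3 − 2 = 1.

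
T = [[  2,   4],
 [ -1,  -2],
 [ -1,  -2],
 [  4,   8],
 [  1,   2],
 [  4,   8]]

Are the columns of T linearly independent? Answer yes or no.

Row reduce T to echelon form.
R2 ← R2 + (1/2)·R1: [0, 0]
R3 ← R3 + (1/2)·R1: [0, 0]
R4 ← R4 − (2)·R1: [0, 0]
R5 ← R5 − (1/2)·R1: [0, 0]
R6 ← R6 − (2)·R1: [0, 0]
1 pivot among 2 columns.
Only 1 < 2 pivot columns, so the columns are linearly dependent.

no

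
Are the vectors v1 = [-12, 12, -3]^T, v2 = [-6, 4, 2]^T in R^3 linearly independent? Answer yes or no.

yes

Form the matrix with these vectors as rows and row reduce.
R2 ← R2 − (1/2)·R1: [0, -2, 7/2]
2 nonzero rows, so the 2 vectors span a space of dimension 2.
Since 2 = 2, the vectors are linearly independent.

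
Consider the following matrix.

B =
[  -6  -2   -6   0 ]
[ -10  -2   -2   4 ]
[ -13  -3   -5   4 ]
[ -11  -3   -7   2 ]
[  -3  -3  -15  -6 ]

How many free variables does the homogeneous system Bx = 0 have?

2

Row reduce to echelon form.
R2 ← R2 − (5/3)·R1: [0, 4/3, 8, 4]
R3 ← R3 − (13/6)·R1: [0, 4/3, 8, 4]
R4 ← R4 − (11/6)·R1: [0, 2/3, 4, 2]
R5 ← R5 − (1/2)·R1: [0, -2, -12, -6]
R3 ← R3 − R2: [0, 0, 0, 0]
R4 ← R4 − (1/2)·R2: [0, 0, 0, 0]
R5 ← R5 + (3/2)·R2: [0, 0, 0, 0]
2 nonzero rows, so rank(B) = 2.
B has 4 columns; by rank–nullity, nullity = 4 − 2 = 2.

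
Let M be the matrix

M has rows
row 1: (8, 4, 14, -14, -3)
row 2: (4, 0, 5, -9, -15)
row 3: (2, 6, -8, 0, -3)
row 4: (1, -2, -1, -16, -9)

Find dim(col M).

4

Row reduce to echelon form.
R2 ← R2 − (1/2)·R1: [0, -2, -2, -2, -27/2]
R3 ← R3 − (1/4)·R1: [0, 5, -23/2, 7/2, -9/4]
R4 ← R4 − (1/8)·R1: [0, -5/2, -11/4, -57/4, -69/8]
R3 ← R3 + (5/2)·R2: [0, 0, -33/2, -3/2, -36]
R4 ← R4 − (5/4)·R2: [0, 0, -1/4, -47/4, 33/4]
R4 ← R4 − (1/66)·R3: [0, 0, 0, -129/11, 387/44]
Echelon form has 4 nonzero rows, so rank(M) = 4.
The column space has dimension equal to the rank: 4.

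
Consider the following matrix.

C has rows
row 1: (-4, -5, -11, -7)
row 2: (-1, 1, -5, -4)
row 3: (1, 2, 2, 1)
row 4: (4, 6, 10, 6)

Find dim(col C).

Row reduce to echelon form.
R2 ← R2 − (1/4)·R1: [0, 9/4, -9/4, -9/4]
R3 ← R3 + (1/4)·R1: [0, 3/4, -3/4, -3/4]
R4 ← R4 + R1: [0, 1, -1, -1]
R3 ← R3 − (1/3)·R2: [0, 0, 0, 0]
R4 ← R4 − (4/9)·R2: [0, 0, 0, 0]
Echelon form has 2 nonzero rows, so rank(C) = 2.
The column space has dimension equal to the rank: 2.

2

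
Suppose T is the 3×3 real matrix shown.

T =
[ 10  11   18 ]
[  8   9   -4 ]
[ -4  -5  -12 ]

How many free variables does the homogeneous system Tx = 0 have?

0

Row reduce to echelon form.
R2 ← R2 − (4/5)·R1: [0, 1/5, -92/5]
R3 ← R3 + (2/5)·R1: [0, -3/5, -24/5]
R3 ← R3 + (3)·R2: [0, 0, -60]
3 nonzero rows, so rank(T) = 3.
T has 3 columns; by rank–nullity, nullity = 3 − 3 = 0.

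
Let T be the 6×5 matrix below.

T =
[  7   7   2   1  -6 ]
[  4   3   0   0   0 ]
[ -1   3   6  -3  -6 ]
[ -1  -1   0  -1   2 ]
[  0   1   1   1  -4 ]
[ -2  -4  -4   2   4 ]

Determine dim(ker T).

2

Row reduce to echelon form.
R2 ← R2 − (4/7)·R1: [0, -1, -8/7, -4/7, 24/7]
R3 ← R3 + (1/7)·R1: [0, 4, 44/7, -20/7, -48/7]
R4 ← R4 + (1/7)·R1: [0, 0, 2/7, -6/7, 8/7]
R6 ← R6 + (2/7)·R1: [0, -2, -24/7, 16/7, 16/7]
R3 ← R3 + (4)·R2: [0, 0, 12/7, -36/7, 48/7]
R5 ← R5 + R2: [0, 0, -1/7, 3/7, -4/7]
R6 ← R6 − (2)·R2: [0, 0, -8/7, 24/7, -32/7]
R4 ← R4 − (1/6)·R3: [0, 0, 0, 0, 0]
R5 ← R5 + (1/12)·R3: [0, 0, 0, 0, 0]
R6 ← R6 + (2/3)·R3: [0, 0, 0, 0, 0]
3 nonzero rows, so rank(T) = 3.
T has 5 columns; by rank–nullity, nullity = 5 − 3 = 2.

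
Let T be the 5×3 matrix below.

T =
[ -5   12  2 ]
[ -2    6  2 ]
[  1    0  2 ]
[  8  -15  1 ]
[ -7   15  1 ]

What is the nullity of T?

Row reduce to echelon form.
R2 ← R2 − (2/5)·R1: [0, 6/5, 6/5]
R3 ← R3 + (1/5)·R1: [0, 12/5, 12/5]
R4 ← R4 + (8/5)·R1: [0, 21/5, 21/5]
R5 ← R5 − (7/5)·R1: [0, -9/5, -9/5]
R3 ← R3 − (2)·R2: [0, 0, 0]
R4 ← R4 − (7/2)·R2: [0, 0, 0]
R5 ← R5 + (3/2)·R2: [0, 0, 0]
2 nonzero rows, so rank(T) = 2.
T has 3 columns; by rank–nullity, nullity = 3 − 2 = 1.

1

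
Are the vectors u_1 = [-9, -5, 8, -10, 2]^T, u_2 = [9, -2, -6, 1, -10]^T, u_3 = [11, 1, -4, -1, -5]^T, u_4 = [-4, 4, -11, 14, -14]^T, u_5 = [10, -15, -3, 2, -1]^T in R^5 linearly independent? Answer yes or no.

yes

Form the matrix with these vectors as rows and row reduce.
R2 ← R2 + R1: [0, -7, 2, -9, -8]
R3 ← R3 + (11/9)·R1: [0, -46/9, 52/9, -119/9, -23/9]
R4 ← R4 − (4/9)·R1: [0, 56/9, -131/9, 166/9, -134/9]
R5 ← R5 + (10/9)·R1: [0, -185/9, 53/9, -82/9, 11/9]
R3 ← R3 − (46/63)·R2: [0, 0, 272/63, -419/63, 23/7]
R4 ← R4 + (8/9)·R2: [0, 0, -115/9, 94/9, -22]
R5 ← R5 − (185/63)·R2: [0, 0, 1/63, 1091/63, 173/7]
R4 ← R4 + (805/272)·R3: [0, 0, 0, -2513/272, -3339/272]
R5 ← R5 − (1/272)·R3: [0, 0, 0, 4717/272, 6719/272]
R5 ← R5 + (4717/2513)·R4: [0, 0, 0, 0, 596/359]
5 nonzero rows, so the 5 vectors span a space of dimension 5.
Since 5 = 5, the vectors are linearly independent.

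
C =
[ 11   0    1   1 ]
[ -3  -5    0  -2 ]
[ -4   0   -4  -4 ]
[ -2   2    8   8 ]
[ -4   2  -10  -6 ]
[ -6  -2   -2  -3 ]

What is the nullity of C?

0

Row reduce to echelon form.
R2 ← R2 + (3/11)·R1: [0, -5, 3/11, -19/11]
R3 ← R3 + (4/11)·R1: [0, 0, -40/11, -40/11]
R4 ← R4 + (2/11)·R1: [0, 2, 90/11, 90/11]
R5 ← R5 + (4/11)·R1: [0, 2, -106/11, -62/11]
R6 ← R6 + (6/11)·R1: [0, -2, -16/11, -27/11]
R4 ← R4 + (2/5)·R2: [0, 0, 456/55, 412/55]
R5 ← R5 + (2/5)·R2: [0, 0, -524/55, -348/55]
R6 ← R6 − (2/5)·R2: [0, 0, -86/55, -97/55]
R4 ← R4 + (57/25)·R3: [0, 0, 0, -4/5]
R5 ← R5 − (131/50)·R3: [0, 0, 0, 16/5]
R6 ← R6 − (43/100)·R3: [0, 0, 0, -1/5]
R5 ← R5 + (4)·R4: [0, 0, 0, 0]
R6 ← R6 − (1/4)·R4: [0, 0, 0, 0]
4 nonzero rows, so rank(C) = 4.
C has 4 columns; by rank–nullity, nullity = 4 − 4 = 0.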